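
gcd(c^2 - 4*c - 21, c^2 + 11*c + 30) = 1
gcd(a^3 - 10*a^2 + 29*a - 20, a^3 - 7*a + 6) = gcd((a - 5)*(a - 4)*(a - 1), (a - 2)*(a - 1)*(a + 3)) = a - 1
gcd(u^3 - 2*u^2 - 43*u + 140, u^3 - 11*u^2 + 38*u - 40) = u^2 - 9*u + 20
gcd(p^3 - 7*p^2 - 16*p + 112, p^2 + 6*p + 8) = p + 4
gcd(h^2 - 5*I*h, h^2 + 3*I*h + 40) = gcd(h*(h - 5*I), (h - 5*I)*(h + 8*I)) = h - 5*I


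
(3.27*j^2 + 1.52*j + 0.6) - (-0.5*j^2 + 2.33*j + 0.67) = 3.77*j^2 - 0.81*j - 0.0700000000000001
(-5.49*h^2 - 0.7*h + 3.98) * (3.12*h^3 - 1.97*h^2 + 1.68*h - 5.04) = -17.1288*h^5 + 8.6313*h^4 + 4.5734*h^3 + 18.653*h^2 + 10.2144*h - 20.0592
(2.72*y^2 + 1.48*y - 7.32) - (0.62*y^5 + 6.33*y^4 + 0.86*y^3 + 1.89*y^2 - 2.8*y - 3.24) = -0.62*y^5 - 6.33*y^4 - 0.86*y^3 + 0.83*y^2 + 4.28*y - 4.08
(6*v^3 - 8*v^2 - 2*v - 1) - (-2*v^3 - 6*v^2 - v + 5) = 8*v^3 - 2*v^2 - v - 6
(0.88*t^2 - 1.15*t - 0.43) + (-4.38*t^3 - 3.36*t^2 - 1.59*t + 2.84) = -4.38*t^3 - 2.48*t^2 - 2.74*t + 2.41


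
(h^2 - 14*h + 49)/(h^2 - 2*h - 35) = (h - 7)/(h + 5)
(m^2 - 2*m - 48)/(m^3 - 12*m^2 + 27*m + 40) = (m + 6)/(m^2 - 4*m - 5)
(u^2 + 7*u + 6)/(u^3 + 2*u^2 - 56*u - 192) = (u + 1)/(u^2 - 4*u - 32)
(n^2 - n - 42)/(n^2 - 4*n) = (n^2 - n - 42)/(n*(n - 4))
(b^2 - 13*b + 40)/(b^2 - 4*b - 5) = (b - 8)/(b + 1)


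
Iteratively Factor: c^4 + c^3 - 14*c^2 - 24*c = (c + 3)*(c^3 - 2*c^2 - 8*c) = c*(c + 3)*(c^2 - 2*c - 8) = c*(c + 2)*(c + 3)*(c - 4)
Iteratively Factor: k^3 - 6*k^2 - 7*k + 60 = (k + 3)*(k^2 - 9*k + 20) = (k - 4)*(k + 3)*(k - 5)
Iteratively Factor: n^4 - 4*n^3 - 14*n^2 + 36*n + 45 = (n - 3)*(n^3 - n^2 - 17*n - 15) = (n - 5)*(n - 3)*(n^2 + 4*n + 3) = (n - 5)*(n - 3)*(n + 1)*(n + 3)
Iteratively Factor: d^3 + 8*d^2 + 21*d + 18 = (d + 3)*(d^2 + 5*d + 6) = (d + 2)*(d + 3)*(d + 3)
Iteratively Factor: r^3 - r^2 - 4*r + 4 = (r - 1)*(r^2 - 4) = (r - 2)*(r - 1)*(r + 2)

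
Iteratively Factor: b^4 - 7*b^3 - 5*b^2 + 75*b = (b)*(b^3 - 7*b^2 - 5*b + 75) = b*(b - 5)*(b^2 - 2*b - 15) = b*(b - 5)*(b + 3)*(b - 5)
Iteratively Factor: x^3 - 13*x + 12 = (x + 4)*(x^2 - 4*x + 3) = (x - 1)*(x + 4)*(x - 3)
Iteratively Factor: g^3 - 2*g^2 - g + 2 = (g - 1)*(g^2 - g - 2) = (g - 2)*(g - 1)*(g + 1)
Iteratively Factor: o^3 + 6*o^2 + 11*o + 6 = (o + 1)*(o^2 + 5*o + 6) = (o + 1)*(o + 2)*(o + 3)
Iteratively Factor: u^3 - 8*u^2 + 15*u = (u - 5)*(u^2 - 3*u) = u*(u - 5)*(u - 3)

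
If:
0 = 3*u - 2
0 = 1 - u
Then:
No Solution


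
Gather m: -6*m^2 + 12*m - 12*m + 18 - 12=6 - 6*m^2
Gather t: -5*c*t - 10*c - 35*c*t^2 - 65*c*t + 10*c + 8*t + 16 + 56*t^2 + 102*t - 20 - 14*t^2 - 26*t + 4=t^2*(42 - 35*c) + t*(84 - 70*c)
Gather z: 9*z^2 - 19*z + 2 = 9*z^2 - 19*z + 2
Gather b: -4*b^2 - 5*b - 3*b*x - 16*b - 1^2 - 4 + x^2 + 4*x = -4*b^2 + b*(-3*x - 21) + x^2 + 4*x - 5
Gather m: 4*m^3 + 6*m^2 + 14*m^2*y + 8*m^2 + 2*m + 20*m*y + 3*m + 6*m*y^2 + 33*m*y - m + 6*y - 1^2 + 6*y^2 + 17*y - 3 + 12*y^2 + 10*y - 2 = 4*m^3 + m^2*(14*y + 14) + m*(6*y^2 + 53*y + 4) + 18*y^2 + 33*y - 6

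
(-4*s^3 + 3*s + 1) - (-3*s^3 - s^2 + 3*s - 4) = -s^3 + s^2 + 5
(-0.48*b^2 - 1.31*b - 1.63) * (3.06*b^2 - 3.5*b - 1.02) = -1.4688*b^4 - 2.3286*b^3 + 0.0868000000000002*b^2 + 7.0412*b + 1.6626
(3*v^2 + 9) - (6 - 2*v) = 3*v^2 + 2*v + 3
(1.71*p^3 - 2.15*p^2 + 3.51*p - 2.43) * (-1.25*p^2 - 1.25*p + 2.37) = -2.1375*p^5 + 0.55*p^4 + 2.3527*p^3 - 6.4455*p^2 + 11.3562*p - 5.7591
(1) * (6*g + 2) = 6*g + 2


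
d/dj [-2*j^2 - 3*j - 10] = -4*j - 3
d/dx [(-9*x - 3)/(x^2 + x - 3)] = 3*(3*x^2 + 2*x + 10)/(x^4 + 2*x^3 - 5*x^2 - 6*x + 9)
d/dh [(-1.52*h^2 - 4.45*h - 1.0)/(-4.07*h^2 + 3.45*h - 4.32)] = (-23.3555*h^2 + 4.9928*h + 22.674)/(16.5649*h^4 - 28.083*h^3 + 47.0673*h^2 - 29.808*h + 18.6624)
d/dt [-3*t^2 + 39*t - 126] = 39 - 6*t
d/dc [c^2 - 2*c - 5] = 2*c - 2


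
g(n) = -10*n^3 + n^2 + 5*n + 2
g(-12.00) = 17366.00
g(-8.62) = 6438.24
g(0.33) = 3.40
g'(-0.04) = 4.87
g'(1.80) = -88.60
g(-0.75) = 3.03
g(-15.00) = 33902.00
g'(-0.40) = -0.60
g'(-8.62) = -2241.37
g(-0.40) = 0.80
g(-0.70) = 2.42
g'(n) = -30*n^2 + 2*n + 5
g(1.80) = -44.08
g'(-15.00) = -6775.00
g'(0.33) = 2.39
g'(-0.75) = -13.38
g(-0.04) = 1.80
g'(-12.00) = -4339.00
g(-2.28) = 114.32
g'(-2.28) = -155.51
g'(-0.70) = -11.10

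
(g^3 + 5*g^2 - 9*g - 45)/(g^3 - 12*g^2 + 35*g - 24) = (g^2 + 8*g + 15)/(g^2 - 9*g + 8)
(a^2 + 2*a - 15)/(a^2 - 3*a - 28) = (-a^2 - 2*a + 15)/(-a^2 + 3*a + 28)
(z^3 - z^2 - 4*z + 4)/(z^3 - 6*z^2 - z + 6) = (z^2 - 4)/(z^2 - 5*z - 6)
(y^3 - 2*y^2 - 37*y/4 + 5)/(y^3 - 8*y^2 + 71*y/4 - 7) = (2*y + 5)/(2*y - 7)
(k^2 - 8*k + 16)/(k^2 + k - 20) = (k - 4)/(k + 5)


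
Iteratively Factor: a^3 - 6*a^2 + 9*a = (a - 3)*(a^2 - 3*a) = (a - 3)^2*(a)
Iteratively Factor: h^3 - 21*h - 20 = (h + 1)*(h^2 - h - 20) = (h + 1)*(h + 4)*(h - 5)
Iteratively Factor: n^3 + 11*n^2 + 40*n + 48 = (n + 4)*(n^2 + 7*n + 12) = (n + 4)^2*(n + 3)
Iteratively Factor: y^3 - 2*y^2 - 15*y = (y + 3)*(y^2 - 5*y) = (y - 5)*(y + 3)*(y)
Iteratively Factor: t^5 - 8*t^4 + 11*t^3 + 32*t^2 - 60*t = (t - 5)*(t^4 - 3*t^3 - 4*t^2 + 12*t) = (t - 5)*(t + 2)*(t^3 - 5*t^2 + 6*t) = (t - 5)*(t - 2)*(t + 2)*(t^2 - 3*t) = t*(t - 5)*(t - 2)*(t + 2)*(t - 3)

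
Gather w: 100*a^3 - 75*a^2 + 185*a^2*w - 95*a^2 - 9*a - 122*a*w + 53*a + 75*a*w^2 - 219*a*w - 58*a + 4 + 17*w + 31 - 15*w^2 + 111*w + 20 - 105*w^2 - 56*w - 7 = 100*a^3 - 170*a^2 - 14*a + w^2*(75*a - 120) + w*(185*a^2 - 341*a + 72) + 48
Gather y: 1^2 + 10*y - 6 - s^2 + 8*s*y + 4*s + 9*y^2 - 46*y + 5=-s^2 + 4*s + 9*y^2 + y*(8*s - 36)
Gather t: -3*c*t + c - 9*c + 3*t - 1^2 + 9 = -8*c + t*(3 - 3*c) + 8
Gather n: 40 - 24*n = 40 - 24*n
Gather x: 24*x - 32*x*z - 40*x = x*(-32*z - 16)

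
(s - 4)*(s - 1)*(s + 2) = s^3 - 3*s^2 - 6*s + 8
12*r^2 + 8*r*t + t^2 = (2*r + t)*(6*r + t)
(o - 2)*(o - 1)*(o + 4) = o^3 + o^2 - 10*o + 8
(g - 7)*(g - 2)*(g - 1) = g^3 - 10*g^2 + 23*g - 14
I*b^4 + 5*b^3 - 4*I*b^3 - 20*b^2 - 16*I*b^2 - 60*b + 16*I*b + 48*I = (b - 6)*(b + 2)*(b - 4*I)*(I*b + 1)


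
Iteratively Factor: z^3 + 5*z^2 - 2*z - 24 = (z + 3)*(z^2 + 2*z - 8) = (z + 3)*(z + 4)*(z - 2)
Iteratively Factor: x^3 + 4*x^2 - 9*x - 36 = (x + 3)*(x^2 + x - 12) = (x + 3)*(x + 4)*(x - 3)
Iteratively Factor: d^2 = (d)*(d)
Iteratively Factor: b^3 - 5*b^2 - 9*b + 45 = (b + 3)*(b^2 - 8*b + 15) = (b - 3)*(b + 3)*(b - 5)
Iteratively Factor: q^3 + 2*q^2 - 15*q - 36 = (q - 4)*(q^2 + 6*q + 9) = (q - 4)*(q + 3)*(q + 3)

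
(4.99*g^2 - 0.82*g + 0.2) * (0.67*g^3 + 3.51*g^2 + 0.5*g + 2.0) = 3.3433*g^5 + 16.9655*g^4 - 0.2492*g^3 + 10.272*g^2 - 1.54*g + 0.4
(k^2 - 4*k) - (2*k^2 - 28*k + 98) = -k^2 + 24*k - 98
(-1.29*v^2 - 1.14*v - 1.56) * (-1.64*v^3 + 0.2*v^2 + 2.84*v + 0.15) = 2.1156*v^5 + 1.6116*v^4 - 1.3332*v^3 - 3.7431*v^2 - 4.6014*v - 0.234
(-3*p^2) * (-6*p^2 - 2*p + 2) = 18*p^4 + 6*p^3 - 6*p^2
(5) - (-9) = 14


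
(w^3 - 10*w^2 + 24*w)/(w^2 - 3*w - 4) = w*(w - 6)/(w + 1)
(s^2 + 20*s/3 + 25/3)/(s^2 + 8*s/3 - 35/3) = (3*s + 5)/(3*s - 7)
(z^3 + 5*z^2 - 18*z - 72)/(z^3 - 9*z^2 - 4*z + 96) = (z + 6)/(z - 8)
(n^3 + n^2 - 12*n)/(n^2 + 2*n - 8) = n*(n - 3)/(n - 2)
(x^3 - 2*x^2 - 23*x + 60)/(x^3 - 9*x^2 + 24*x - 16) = (x^2 + 2*x - 15)/(x^2 - 5*x + 4)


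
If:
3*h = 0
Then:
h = 0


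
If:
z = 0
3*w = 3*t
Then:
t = w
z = 0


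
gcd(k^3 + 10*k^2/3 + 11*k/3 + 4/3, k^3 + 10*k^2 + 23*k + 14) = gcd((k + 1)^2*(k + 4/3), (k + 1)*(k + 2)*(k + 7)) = k + 1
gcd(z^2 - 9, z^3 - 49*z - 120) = z + 3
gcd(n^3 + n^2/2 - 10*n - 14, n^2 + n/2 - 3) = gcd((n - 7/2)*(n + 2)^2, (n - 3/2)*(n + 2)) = n + 2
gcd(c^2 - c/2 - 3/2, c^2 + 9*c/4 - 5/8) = 1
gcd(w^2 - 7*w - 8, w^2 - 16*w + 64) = w - 8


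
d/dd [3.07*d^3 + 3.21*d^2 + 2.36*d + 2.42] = 9.21*d^2 + 6.42*d + 2.36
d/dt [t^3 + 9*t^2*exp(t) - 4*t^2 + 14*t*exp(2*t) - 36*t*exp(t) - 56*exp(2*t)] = 9*t^2*exp(t) + 3*t^2 + 28*t*exp(2*t) - 18*t*exp(t) - 8*t - 98*exp(2*t) - 36*exp(t)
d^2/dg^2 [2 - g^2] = -2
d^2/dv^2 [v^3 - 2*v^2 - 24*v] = 6*v - 4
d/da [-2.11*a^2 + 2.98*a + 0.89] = 2.98 - 4.22*a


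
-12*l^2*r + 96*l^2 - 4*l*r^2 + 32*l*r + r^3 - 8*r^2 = (-6*l + r)*(2*l + r)*(r - 8)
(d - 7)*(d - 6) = d^2 - 13*d + 42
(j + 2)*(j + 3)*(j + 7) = j^3 + 12*j^2 + 41*j + 42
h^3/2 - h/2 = h*(h/2 + 1/2)*(h - 1)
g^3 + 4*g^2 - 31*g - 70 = (g - 5)*(g + 2)*(g + 7)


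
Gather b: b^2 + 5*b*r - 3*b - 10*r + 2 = b^2 + b*(5*r - 3) - 10*r + 2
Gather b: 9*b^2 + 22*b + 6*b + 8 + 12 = 9*b^2 + 28*b + 20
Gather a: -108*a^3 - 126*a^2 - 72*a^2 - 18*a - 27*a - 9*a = -108*a^3 - 198*a^2 - 54*a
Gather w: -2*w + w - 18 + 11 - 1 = -w - 8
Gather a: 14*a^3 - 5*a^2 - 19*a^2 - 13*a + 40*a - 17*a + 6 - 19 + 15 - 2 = 14*a^3 - 24*a^2 + 10*a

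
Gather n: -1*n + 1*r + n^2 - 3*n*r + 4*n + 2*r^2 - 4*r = n^2 + n*(3 - 3*r) + 2*r^2 - 3*r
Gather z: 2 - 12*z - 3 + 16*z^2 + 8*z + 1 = 16*z^2 - 4*z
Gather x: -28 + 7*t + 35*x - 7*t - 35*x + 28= 0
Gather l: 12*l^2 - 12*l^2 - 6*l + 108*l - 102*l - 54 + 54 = 0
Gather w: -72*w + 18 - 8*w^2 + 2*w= -8*w^2 - 70*w + 18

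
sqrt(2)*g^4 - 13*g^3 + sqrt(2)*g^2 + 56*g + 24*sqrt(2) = (g - 6*sqrt(2))*(g - 2*sqrt(2))*(g + sqrt(2))*(sqrt(2)*g + 1)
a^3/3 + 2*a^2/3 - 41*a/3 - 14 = (a/3 + 1/3)*(a - 6)*(a + 7)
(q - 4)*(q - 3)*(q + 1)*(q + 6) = q^4 - 31*q^2 + 42*q + 72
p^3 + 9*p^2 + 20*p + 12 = (p + 1)*(p + 2)*(p + 6)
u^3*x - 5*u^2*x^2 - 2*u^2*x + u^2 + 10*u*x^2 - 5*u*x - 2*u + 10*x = (u - 2)*(u - 5*x)*(u*x + 1)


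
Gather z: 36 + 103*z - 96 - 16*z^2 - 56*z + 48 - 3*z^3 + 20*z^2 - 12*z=-3*z^3 + 4*z^2 + 35*z - 12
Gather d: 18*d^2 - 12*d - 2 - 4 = 18*d^2 - 12*d - 6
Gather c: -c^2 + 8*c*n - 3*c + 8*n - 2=-c^2 + c*(8*n - 3) + 8*n - 2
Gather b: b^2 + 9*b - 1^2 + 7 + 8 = b^2 + 9*b + 14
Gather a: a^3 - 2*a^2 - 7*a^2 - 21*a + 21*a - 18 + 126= a^3 - 9*a^2 + 108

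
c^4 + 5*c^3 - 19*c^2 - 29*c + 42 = (c - 3)*(c - 1)*(c + 2)*(c + 7)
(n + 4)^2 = n^2 + 8*n + 16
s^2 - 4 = (s - 2)*(s + 2)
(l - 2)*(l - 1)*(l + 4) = l^3 + l^2 - 10*l + 8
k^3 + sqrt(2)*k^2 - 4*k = k*(k - sqrt(2))*(k + 2*sqrt(2))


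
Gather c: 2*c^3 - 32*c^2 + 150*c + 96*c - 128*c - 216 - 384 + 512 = 2*c^3 - 32*c^2 + 118*c - 88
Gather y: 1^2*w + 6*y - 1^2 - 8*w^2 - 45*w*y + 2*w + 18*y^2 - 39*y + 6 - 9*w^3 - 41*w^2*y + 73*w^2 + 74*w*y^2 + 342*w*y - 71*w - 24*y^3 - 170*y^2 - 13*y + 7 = -9*w^3 + 65*w^2 - 68*w - 24*y^3 + y^2*(74*w - 152) + y*(-41*w^2 + 297*w - 46) + 12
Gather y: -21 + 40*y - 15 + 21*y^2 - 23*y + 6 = 21*y^2 + 17*y - 30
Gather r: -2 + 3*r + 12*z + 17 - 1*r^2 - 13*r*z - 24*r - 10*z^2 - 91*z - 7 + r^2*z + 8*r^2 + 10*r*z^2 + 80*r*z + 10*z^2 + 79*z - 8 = r^2*(z + 7) + r*(10*z^2 + 67*z - 21)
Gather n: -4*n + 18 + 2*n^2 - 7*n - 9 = 2*n^2 - 11*n + 9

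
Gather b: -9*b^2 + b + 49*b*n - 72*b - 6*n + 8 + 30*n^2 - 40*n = -9*b^2 + b*(49*n - 71) + 30*n^2 - 46*n + 8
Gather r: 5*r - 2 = 5*r - 2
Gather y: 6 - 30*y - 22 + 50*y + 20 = 20*y + 4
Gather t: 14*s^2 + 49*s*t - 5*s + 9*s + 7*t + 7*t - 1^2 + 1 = 14*s^2 + 4*s + t*(49*s + 14)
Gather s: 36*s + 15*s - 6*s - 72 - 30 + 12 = 45*s - 90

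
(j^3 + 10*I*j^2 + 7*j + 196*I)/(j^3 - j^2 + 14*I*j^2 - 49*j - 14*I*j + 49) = (j - 4*I)/(j - 1)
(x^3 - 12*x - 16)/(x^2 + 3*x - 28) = (x^2 + 4*x + 4)/(x + 7)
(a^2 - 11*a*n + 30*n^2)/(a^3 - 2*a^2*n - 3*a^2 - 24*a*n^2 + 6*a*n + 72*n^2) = (a - 5*n)/(a^2 + 4*a*n - 3*a - 12*n)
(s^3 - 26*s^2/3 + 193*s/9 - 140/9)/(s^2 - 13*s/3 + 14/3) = (3*s^2 - 19*s + 20)/(3*(s - 2))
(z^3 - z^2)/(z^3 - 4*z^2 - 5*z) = z*(1 - z)/(-z^2 + 4*z + 5)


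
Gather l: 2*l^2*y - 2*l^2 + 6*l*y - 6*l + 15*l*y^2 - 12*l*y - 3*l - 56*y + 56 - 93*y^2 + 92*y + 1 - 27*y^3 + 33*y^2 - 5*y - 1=l^2*(2*y - 2) + l*(15*y^2 - 6*y - 9) - 27*y^3 - 60*y^2 + 31*y + 56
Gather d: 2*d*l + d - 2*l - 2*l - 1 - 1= d*(2*l + 1) - 4*l - 2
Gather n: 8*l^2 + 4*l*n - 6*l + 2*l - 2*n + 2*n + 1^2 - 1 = 8*l^2 + 4*l*n - 4*l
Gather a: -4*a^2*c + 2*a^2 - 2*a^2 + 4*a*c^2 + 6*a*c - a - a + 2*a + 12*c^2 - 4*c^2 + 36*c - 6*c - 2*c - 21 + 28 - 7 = -4*a^2*c + a*(4*c^2 + 6*c) + 8*c^2 + 28*c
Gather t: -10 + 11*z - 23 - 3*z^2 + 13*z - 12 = -3*z^2 + 24*z - 45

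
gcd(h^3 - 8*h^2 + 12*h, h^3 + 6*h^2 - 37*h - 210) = h - 6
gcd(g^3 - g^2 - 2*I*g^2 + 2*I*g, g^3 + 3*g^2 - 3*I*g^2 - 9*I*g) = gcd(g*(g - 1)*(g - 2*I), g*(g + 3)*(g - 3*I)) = g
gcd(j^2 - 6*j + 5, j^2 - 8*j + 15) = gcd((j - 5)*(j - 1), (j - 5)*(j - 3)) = j - 5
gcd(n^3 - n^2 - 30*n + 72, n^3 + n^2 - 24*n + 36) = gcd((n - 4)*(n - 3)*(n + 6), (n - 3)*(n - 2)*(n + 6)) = n^2 + 3*n - 18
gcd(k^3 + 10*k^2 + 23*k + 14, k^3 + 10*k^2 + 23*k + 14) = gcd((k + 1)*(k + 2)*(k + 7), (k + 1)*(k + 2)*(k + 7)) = k^3 + 10*k^2 + 23*k + 14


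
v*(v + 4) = v^2 + 4*v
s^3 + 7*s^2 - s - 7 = (s - 1)*(s + 1)*(s + 7)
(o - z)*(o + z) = o^2 - z^2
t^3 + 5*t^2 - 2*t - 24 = (t - 2)*(t + 3)*(t + 4)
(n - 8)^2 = n^2 - 16*n + 64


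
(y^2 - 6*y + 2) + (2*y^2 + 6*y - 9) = 3*y^2 - 7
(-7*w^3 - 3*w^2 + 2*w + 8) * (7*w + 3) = -49*w^4 - 42*w^3 + 5*w^2 + 62*w + 24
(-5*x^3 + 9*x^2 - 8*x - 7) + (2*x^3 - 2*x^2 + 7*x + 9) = -3*x^3 + 7*x^2 - x + 2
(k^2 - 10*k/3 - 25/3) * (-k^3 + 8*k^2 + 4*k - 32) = -k^5 + 34*k^4/3 - 43*k^3/3 - 112*k^2 + 220*k/3 + 800/3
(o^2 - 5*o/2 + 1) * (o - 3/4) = o^3 - 13*o^2/4 + 23*o/8 - 3/4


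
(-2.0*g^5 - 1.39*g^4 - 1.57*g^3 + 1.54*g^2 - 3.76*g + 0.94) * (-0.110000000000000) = 0.22*g^5 + 0.1529*g^4 + 0.1727*g^3 - 0.1694*g^2 + 0.4136*g - 0.1034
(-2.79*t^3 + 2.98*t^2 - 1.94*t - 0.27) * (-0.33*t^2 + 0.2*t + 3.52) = 0.9207*t^5 - 1.5414*t^4 - 8.5846*t^3 + 10.1907*t^2 - 6.8828*t - 0.9504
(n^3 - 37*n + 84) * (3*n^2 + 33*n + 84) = 3*n^5 + 33*n^4 - 27*n^3 - 969*n^2 - 336*n + 7056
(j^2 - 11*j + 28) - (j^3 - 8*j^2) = -j^3 + 9*j^2 - 11*j + 28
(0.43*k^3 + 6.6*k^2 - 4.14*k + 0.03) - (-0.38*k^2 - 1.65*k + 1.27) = 0.43*k^3 + 6.98*k^2 - 2.49*k - 1.24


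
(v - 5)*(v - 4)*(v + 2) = v^3 - 7*v^2 + 2*v + 40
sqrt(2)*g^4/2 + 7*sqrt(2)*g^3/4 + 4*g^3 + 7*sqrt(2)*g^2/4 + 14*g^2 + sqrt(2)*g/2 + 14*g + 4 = (g + 1/2)*(g + 2)*(g + 4*sqrt(2))*(sqrt(2)*g/2 + sqrt(2)/2)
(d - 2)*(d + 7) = d^2 + 5*d - 14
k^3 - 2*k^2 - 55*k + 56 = (k - 8)*(k - 1)*(k + 7)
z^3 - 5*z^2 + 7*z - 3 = (z - 3)*(z - 1)^2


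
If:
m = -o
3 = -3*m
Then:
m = -1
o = 1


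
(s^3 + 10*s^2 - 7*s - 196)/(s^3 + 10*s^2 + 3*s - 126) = (s^2 + 3*s - 28)/(s^2 + 3*s - 18)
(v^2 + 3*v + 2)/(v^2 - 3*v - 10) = (v + 1)/(v - 5)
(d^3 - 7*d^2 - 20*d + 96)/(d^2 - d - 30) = (-d^3 + 7*d^2 + 20*d - 96)/(-d^2 + d + 30)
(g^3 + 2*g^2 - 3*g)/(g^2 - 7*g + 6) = g*(g + 3)/(g - 6)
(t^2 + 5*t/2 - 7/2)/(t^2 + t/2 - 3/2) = (2*t + 7)/(2*t + 3)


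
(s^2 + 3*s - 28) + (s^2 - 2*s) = 2*s^2 + s - 28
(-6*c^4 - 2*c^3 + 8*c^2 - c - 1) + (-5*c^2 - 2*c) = -6*c^4 - 2*c^3 + 3*c^2 - 3*c - 1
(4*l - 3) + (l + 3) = 5*l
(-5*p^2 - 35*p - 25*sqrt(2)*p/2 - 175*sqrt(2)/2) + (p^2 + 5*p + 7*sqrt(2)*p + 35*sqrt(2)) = -4*p^2 - 30*p - 11*sqrt(2)*p/2 - 105*sqrt(2)/2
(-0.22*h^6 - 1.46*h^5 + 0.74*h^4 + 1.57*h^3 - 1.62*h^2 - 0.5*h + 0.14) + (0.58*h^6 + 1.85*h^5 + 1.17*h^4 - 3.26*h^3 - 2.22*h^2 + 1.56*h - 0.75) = 0.36*h^6 + 0.39*h^5 + 1.91*h^4 - 1.69*h^3 - 3.84*h^2 + 1.06*h - 0.61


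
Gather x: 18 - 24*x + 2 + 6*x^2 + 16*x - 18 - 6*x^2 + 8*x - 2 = 0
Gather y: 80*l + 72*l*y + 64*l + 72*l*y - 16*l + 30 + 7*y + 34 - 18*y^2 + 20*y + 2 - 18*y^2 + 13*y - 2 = 128*l - 36*y^2 + y*(144*l + 40) + 64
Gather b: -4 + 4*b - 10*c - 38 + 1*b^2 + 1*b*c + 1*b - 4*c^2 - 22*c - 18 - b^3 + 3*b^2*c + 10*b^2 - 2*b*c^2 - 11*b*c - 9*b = -b^3 + b^2*(3*c + 11) + b*(-2*c^2 - 10*c - 4) - 4*c^2 - 32*c - 60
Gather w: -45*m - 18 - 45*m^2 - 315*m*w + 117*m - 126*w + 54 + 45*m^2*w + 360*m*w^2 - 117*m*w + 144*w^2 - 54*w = -45*m^2 + 72*m + w^2*(360*m + 144) + w*(45*m^2 - 432*m - 180) + 36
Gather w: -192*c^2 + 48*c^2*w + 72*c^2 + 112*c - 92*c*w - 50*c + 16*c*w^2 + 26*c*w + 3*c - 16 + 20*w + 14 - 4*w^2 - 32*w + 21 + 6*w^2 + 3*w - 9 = -120*c^2 + 65*c + w^2*(16*c + 2) + w*(48*c^2 - 66*c - 9) + 10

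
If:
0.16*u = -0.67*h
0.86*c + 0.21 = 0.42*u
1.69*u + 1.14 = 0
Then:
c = -0.57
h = 0.16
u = -0.67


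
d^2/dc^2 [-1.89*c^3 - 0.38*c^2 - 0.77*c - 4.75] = -11.34*c - 0.76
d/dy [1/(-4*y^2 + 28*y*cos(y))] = (7*y*sin(y) + 2*y - 7*cos(y))/(4*y^2*(y - 7*cos(y))^2)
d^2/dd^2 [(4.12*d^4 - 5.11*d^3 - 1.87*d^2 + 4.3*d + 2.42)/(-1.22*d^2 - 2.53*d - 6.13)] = (-12.264416*d^6 - 76.3007519999999*d^5 - 343.10124*d^4 - 1057.704906*d^3 - 1487.820522*d^2 + 1300.238202*d + 279.130214)/(1.815848*d^6 + 11.296956*d^5 + 50.79897*d^4 + 129.719425*d^3 + 255.244005*d^2 + 285.208671*d + 230.346397)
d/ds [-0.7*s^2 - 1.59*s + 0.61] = -1.4*s - 1.59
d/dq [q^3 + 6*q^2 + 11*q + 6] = 3*q^2 + 12*q + 11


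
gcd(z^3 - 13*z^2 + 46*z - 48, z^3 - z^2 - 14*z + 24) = z^2 - 5*z + 6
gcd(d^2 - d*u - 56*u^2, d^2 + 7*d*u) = d + 7*u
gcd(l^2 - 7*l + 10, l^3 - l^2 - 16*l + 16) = 1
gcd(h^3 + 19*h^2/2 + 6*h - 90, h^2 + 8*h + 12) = h + 6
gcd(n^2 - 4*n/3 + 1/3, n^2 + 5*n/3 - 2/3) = n - 1/3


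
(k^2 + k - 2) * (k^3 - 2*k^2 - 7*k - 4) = k^5 - k^4 - 11*k^3 - 7*k^2 + 10*k + 8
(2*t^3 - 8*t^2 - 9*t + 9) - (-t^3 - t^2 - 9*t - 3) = 3*t^3 - 7*t^2 + 12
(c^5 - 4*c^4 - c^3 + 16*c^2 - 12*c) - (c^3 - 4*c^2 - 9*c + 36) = c^5 - 4*c^4 - 2*c^3 + 20*c^2 - 3*c - 36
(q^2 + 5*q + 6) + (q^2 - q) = 2*q^2 + 4*q + 6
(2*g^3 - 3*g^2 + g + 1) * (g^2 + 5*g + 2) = 2*g^5 + 7*g^4 - 10*g^3 + 7*g + 2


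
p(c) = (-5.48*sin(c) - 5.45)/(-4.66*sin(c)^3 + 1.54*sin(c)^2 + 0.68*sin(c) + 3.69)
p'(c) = (-5.48*sin(c) - 5.45)*(13.98*sin(c)^2*cos(c) - 3.08*sin(c)*cos(c) - 0.68*cos(c))/(-4.66*sin(c)^3 + 1.54*sin(c)^2 + 0.68*sin(c) + 3.69)^2 - 5.48*cos(c)/(-4.66*sin(c)^3 + 1.54*sin(c)^2 + 0.68*sin(c) + 3.69) = (-51.0736*sin(c)^3 - 67.7518*sin(c)^2 + 16.786*sin(c) - 16.5152)*cos(c)/(21.7156*sin(c)^6 - 14.3528*sin(c)^5 - 3.966*sin(c)^4 - 32.2964*sin(c)^3 + 11.8276*sin(c)^2 + 5.0184*sin(c) + 13.6161)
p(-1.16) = -0.05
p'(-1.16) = -0.31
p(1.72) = -7.98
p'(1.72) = 9.26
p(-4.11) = -3.71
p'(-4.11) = 6.05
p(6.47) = -1.68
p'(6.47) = -1.07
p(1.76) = -7.58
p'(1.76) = 10.49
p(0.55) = -2.19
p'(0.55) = -1.98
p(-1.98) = -0.05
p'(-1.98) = 0.31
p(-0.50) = -0.67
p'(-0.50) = -1.69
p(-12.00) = -2.22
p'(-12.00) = -2.06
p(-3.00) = -1.29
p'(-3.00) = 1.50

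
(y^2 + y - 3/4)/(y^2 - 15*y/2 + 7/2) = (y + 3/2)/(y - 7)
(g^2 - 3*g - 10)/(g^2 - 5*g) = (g + 2)/g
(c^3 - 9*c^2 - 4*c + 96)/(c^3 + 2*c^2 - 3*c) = (c^2 - 12*c + 32)/(c*(c - 1))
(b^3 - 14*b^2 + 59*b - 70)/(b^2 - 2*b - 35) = (b^2 - 7*b + 10)/(b + 5)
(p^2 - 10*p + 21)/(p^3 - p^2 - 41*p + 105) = (p - 7)/(p^2 + 2*p - 35)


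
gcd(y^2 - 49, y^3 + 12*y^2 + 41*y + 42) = y + 7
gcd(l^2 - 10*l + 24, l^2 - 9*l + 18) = l - 6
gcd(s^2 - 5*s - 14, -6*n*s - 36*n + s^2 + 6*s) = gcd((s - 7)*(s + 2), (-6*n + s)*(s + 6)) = 1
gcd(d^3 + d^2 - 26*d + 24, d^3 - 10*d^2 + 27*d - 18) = d - 1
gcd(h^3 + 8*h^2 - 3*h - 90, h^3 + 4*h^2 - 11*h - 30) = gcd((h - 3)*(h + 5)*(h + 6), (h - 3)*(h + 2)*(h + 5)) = h^2 + 2*h - 15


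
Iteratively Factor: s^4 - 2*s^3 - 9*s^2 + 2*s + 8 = (s - 4)*(s^3 + 2*s^2 - s - 2) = (s - 4)*(s - 1)*(s^2 + 3*s + 2) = (s - 4)*(s - 1)*(s + 2)*(s + 1)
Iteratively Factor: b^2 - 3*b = (b - 3)*(b)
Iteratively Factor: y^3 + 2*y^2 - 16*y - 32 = (y + 2)*(y^2 - 16) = (y - 4)*(y + 2)*(y + 4)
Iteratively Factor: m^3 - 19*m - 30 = (m + 3)*(m^2 - 3*m - 10) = (m - 5)*(m + 3)*(m + 2)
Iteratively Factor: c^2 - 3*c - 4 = (c - 4)*(c + 1)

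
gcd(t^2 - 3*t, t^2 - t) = t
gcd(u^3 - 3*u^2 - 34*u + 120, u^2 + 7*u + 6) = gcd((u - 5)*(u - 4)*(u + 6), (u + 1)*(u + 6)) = u + 6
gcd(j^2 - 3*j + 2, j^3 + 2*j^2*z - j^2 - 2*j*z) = j - 1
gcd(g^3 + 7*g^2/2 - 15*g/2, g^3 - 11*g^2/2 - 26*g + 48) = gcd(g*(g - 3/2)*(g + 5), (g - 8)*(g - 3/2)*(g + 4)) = g - 3/2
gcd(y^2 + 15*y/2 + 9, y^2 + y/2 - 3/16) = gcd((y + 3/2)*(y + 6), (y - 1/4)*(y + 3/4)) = 1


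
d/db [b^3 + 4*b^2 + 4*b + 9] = 3*b^2 + 8*b + 4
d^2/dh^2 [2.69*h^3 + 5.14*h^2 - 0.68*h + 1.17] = 16.14*h + 10.28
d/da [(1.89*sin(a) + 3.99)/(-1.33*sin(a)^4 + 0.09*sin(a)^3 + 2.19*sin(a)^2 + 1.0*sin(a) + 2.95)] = (7.5411*sin(a)^4 + 20.8866*sin(a)^3 - 5.2164*sin(a)^2 - 17.4762*sin(a) + 1.5855)*cos(a)/(1.7689*sin(a)^8 - 0.2394*sin(a)^7 - 5.8173*sin(a)^6 - 2.2658*sin(a)^5 - 2.8709*sin(a)^4 + 4.911*sin(a)^3 + 13.921*sin(a)^2 + 5.9*sin(a) + 8.7025)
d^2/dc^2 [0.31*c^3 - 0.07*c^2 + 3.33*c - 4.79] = 1.86*c - 0.14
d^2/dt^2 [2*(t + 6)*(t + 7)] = 4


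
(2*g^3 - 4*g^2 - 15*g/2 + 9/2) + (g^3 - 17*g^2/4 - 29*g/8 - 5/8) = 3*g^3 - 33*g^2/4 - 89*g/8 + 31/8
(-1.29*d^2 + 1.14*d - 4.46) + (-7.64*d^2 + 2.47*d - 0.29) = -8.93*d^2 + 3.61*d - 4.75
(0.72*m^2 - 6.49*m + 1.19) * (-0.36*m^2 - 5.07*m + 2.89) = -0.2592*m^4 - 1.314*m^3 + 34.5567*m^2 - 24.7894*m + 3.4391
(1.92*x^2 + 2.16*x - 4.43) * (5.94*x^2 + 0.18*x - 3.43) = 11.4048*x^4 + 13.176*x^3 - 32.511*x^2 - 8.2062*x + 15.1949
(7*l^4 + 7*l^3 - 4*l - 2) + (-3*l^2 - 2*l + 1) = 7*l^4 + 7*l^3 - 3*l^2 - 6*l - 1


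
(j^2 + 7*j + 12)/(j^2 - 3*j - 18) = (j + 4)/(j - 6)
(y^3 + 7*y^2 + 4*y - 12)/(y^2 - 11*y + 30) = (y^3 + 7*y^2 + 4*y - 12)/(y^2 - 11*y + 30)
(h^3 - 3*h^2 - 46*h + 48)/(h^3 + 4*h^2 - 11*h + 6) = (h - 8)/(h - 1)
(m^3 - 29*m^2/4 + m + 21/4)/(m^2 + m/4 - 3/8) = 2*(m^2 - 8*m + 7)/(2*m - 1)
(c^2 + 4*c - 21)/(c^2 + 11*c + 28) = (c - 3)/(c + 4)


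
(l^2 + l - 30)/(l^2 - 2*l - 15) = (l + 6)/(l + 3)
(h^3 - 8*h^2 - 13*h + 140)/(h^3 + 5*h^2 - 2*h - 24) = (h^2 - 12*h + 35)/(h^2 + h - 6)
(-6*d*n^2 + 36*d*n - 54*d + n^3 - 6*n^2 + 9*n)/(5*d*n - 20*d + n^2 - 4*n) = (-6*d*n^2 + 36*d*n - 54*d + n^3 - 6*n^2 + 9*n)/(5*d*n - 20*d + n^2 - 4*n)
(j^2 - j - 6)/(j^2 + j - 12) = (j + 2)/(j + 4)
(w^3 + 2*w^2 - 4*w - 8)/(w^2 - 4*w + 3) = (w^3 + 2*w^2 - 4*w - 8)/(w^2 - 4*w + 3)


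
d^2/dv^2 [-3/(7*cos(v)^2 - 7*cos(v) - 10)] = 21*(-28*sin(v)^4 + 61*sin(v)^2 - 65*cos(v)/4 + 21*cos(3*v)/4 + 1)/(7*sin(v)^2 + 7*cos(v) + 3)^3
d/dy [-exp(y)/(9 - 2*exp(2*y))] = (-2*exp(2*y) - 9)*exp(y)/(4*exp(4*y) - 36*exp(2*y) + 81)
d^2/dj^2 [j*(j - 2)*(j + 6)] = 6*j + 8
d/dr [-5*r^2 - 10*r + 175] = -10*r - 10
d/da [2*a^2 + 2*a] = 4*a + 2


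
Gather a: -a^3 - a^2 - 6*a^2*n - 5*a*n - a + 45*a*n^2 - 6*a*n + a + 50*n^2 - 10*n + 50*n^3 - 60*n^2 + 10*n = -a^3 + a^2*(-6*n - 1) + a*(45*n^2 - 11*n) + 50*n^3 - 10*n^2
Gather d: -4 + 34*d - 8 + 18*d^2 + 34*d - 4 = 18*d^2 + 68*d - 16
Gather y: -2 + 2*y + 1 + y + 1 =3*y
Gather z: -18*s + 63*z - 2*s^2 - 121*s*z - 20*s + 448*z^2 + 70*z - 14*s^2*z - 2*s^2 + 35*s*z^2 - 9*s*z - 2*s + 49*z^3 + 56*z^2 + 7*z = -4*s^2 - 40*s + 49*z^3 + z^2*(35*s + 504) + z*(-14*s^2 - 130*s + 140)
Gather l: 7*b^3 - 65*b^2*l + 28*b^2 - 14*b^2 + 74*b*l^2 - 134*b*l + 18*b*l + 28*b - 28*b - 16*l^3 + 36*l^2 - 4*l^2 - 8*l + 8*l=7*b^3 + 14*b^2 - 16*l^3 + l^2*(74*b + 32) + l*(-65*b^2 - 116*b)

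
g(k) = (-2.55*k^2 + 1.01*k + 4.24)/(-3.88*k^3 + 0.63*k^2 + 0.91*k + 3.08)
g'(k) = (1.01 - 5.1*k)/(-3.88*k^3 + 0.63*k^2 + 0.91*k + 3.08) + (-2.55*k^2 + 1.01*k + 4.24)*(11.64*k^2 - 1.26*k - 0.91)/(-3.88*k^3 + 0.63*k^2 + 0.91*k + 3.08)^2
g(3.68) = 0.15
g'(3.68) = -0.03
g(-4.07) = -0.16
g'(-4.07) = -0.03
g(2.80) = 0.17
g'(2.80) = -0.02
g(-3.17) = -0.19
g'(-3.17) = -0.04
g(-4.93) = -0.13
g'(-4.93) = -0.02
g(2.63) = 0.18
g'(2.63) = -0.02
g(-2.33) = -0.22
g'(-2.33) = -0.03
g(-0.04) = 1.38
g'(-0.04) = 0.02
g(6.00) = 0.10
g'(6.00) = -0.01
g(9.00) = 0.07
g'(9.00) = -0.01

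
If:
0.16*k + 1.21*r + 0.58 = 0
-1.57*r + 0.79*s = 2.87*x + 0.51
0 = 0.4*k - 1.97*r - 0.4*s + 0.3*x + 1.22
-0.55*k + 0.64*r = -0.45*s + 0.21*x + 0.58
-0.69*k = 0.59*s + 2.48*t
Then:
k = -9.33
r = 0.75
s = -13.15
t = 5.72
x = -4.21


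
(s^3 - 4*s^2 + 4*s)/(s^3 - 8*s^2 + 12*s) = (s - 2)/(s - 6)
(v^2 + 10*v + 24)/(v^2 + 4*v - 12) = (v + 4)/(v - 2)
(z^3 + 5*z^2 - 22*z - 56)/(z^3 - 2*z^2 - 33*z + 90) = (z^3 + 5*z^2 - 22*z - 56)/(z^3 - 2*z^2 - 33*z + 90)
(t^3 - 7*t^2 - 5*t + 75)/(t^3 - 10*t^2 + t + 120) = (t - 5)/(t - 8)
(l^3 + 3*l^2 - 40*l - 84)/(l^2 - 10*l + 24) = (l^2 + 9*l + 14)/(l - 4)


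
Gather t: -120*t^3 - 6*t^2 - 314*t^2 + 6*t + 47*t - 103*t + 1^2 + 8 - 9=-120*t^3 - 320*t^2 - 50*t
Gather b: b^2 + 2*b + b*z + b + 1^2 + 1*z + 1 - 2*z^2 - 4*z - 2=b^2 + b*(z + 3) - 2*z^2 - 3*z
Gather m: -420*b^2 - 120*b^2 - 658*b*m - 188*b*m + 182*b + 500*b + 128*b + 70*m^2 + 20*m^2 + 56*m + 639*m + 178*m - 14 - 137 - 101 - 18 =-540*b^2 + 810*b + 90*m^2 + m*(873 - 846*b) - 270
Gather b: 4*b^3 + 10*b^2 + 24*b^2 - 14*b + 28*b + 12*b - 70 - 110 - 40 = 4*b^3 + 34*b^2 + 26*b - 220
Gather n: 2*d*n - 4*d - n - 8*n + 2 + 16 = -4*d + n*(2*d - 9) + 18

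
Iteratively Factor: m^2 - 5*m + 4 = (m - 1)*(m - 4)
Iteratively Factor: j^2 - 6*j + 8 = (j - 4)*(j - 2)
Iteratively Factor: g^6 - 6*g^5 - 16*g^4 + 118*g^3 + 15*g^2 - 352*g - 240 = (g - 5)*(g^5 - g^4 - 21*g^3 + 13*g^2 + 80*g + 48) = (g - 5)*(g + 4)*(g^4 - 5*g^3 - g^2 + 17*g + 12) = (g - 5)*(g + 1)*(g + 4)*(g^3 - 6*g^2 + 5*g + 12) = (g - 5)*(g - 4)*(g + 1)*(g + 4)*(g^2 - 2*g - 3) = (g - 5)*(g - 4)*(g + 1)^2*(g + 4)*(g - 3)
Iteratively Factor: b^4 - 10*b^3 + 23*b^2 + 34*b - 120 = (b + 2)*(b^3 - 12*b^2 + 47*b - 60) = (b - 3)*(b + 2)*(b^2 - 9*b + 20) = (b - 4)*(b - 3)*(b + 2)*(b - 5)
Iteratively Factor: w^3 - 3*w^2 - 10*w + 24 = (w - 2)*(w^2 - w - 12) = (w - 2)*(w + 3)*(w - 4)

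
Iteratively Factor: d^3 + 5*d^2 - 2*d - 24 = (d + 3)*(d^2 + 2*d - 8) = (d + 3)*(d + 4)*(d - 2)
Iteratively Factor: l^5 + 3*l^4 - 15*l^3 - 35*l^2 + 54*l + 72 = (l - 2)*(l^4 + 5*l^3 - 5*l^2 - 45*l - 36) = (l - 3)*(l - 2)*(l^3 + 8*l^2 + 19*l + 12) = (l - 3)*(l - 2)*(l + 4)*(l^2 + 4*l + 3) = (l - 3)*(l - 2)*(l + 1)*(l + 4)*(l + 3)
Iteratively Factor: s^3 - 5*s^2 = (s)*(s^2 - 5*s) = s*(s - 5)*(s)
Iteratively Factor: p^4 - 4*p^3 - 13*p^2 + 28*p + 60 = (p + 2)*(p^3 - 6*p^2 - p + 30) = (p - 3)*(p + 2)*(p^2 - 3*p - 10) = (p - 5)*(p - 3)*(p + 2)*(p + 2)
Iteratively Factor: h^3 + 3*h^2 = (h)*(h^2 + 3*h) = h^2*(h + 3)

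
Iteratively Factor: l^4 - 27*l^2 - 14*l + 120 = (l + 3)*(l^3 - 3*l^2 - 18*l + 40) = (l - 5)*(l + 3)*(l^2 + 2*l - 8) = (l - 5)*(l + 3)*(l + 4)*(l - 2)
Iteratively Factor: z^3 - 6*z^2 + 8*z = (z - 2)*(z^2 - 4*z) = (z - 4)*(z - 2)*(z)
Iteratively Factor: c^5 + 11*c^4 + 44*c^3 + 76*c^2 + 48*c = (c + 4)*(c^4 + 7*c^3 + 16*c^2 + 12*c) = (c + 2)*(c + 4)*(c^3 + 5*c^2 + 6*c) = (c + 2)*(c + 3)*(c + 4)*(c^2 + 2*c) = c*(c + 2)*(c + 3)*(c + 4)*(c + 2)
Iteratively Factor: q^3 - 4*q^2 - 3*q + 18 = (q - 3)*(q^2 - q - 6) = (q - 3)*(q + 2)*(q - 3)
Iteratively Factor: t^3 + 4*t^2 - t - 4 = (t - 1)*(t^2 + 5*t + 4) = (t - 1)*(t + 1)*(t + 4)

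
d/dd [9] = 0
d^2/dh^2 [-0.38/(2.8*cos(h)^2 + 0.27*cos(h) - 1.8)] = (11.9168*(1 - cos(h)^2)^2 + 0.86184*cos(h)^3 + 13.646902*cos(h)^2 - 1.539*cos(h) - 15.802604)/(2.8*cos(h)^2 + 0.27*cos(h) - 1.8)^3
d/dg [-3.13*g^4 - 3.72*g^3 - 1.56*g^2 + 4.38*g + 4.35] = -12.52*g^3 - 11.16*g^2 - 3.12*g + 4.38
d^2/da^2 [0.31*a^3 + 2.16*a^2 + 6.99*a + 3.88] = 1.86*a + 4.32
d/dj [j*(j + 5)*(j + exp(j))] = j*(j + 5)*(exp(j) + 1) + j*(j + exp(j)) + (j + 5)*(j + exp(j))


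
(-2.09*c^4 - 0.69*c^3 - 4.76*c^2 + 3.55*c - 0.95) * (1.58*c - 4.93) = -3.3022*c^5 + 9.2135*c^4 - 4.1191*c^3 + 29.0758*c^2 - 19.0025*c + 4.6835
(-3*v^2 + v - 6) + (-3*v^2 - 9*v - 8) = -6*v^2 - 8*v - 14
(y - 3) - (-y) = 2*y - 3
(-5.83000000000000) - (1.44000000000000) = -7.27000000000000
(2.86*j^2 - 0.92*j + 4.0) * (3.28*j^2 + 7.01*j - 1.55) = 9.3808*j^4 + 17.031*j^3 + 2.2378*j^2 + 29.466*j - 6.2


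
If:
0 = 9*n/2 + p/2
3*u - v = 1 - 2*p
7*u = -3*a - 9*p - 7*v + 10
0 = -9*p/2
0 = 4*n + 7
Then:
No Solution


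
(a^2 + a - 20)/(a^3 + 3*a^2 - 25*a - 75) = (a - 4)/(a^2 - 2*a - 15)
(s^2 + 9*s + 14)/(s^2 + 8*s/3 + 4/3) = 3*(s + 7)/(3*s + 2)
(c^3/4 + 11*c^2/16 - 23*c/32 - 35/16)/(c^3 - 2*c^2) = (8*c^3 + 22*c^2 - 23*c - 70)/(32*c^2*(c - 2))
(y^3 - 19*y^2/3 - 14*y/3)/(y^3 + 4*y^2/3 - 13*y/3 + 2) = y*(3*y^2 - 19*y - 14)/(3*y^3 + 4*y^2 - 13*y + 6)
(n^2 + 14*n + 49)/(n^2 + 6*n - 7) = (n + 7)/(n - 1)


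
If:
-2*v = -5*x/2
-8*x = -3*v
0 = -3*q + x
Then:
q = 0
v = 0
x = 0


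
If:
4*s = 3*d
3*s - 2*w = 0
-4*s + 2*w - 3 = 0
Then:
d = -4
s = -3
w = -9/2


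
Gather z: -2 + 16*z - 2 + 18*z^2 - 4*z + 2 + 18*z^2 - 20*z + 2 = 36*z^2 - 8*z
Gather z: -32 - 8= -40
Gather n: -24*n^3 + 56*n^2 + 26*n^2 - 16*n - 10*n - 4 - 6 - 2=-24*n^3 + 82*n^2 - 26*n - 12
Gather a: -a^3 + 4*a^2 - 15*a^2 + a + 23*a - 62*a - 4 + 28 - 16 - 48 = -a^3 - 11*a^2 - 38*a - 40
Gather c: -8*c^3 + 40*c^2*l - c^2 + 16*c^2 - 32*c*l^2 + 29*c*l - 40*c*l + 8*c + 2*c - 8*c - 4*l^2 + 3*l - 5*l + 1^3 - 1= -8*c^3 + c^2*(40*l + 15) + c*(-32*l^2 - 11*l + 2) - 4*l^2 - 2*l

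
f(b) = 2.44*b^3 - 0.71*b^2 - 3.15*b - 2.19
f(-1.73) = -11.50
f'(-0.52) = -0.43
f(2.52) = 24.41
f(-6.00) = -535.89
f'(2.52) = 39.76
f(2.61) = 28.13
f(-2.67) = -45.28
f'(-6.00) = 268.89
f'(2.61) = 43.01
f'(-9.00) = 602.55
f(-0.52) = -1.09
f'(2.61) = 43.01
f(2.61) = 28.13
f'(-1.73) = 21.21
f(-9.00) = -1810.11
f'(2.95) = 56.36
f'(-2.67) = 52.82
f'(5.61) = 219.26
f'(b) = 7.32*b^2 - 1.42*b - 3.15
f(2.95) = 44.98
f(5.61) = 388.60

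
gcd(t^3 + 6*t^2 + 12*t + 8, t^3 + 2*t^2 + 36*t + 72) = t + 2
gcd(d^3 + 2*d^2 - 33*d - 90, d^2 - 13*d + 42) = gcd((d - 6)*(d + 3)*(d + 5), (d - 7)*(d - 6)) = d - 6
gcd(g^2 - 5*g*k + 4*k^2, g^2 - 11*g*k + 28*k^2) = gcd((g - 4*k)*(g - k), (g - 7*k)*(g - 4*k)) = g - 4*k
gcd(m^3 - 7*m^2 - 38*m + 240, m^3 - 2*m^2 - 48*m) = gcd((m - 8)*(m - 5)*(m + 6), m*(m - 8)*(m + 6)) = m^2 - 2*m - 48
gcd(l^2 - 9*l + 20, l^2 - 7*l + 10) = l - 5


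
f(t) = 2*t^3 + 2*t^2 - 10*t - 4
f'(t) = 6*t^2 + 4*t - 10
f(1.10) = -9.92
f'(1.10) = 1.66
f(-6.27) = -355.66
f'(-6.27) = 200.80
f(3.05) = 40.85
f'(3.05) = 58.02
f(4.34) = 153.76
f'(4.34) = 120.37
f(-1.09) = 6.69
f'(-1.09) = -7.23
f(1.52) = -7.56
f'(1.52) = 9.94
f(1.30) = -9.23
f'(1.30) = 5.34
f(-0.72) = 3.49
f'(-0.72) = -9.77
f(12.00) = 3620.00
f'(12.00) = 902.00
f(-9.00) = -1210.00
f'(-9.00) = 440.00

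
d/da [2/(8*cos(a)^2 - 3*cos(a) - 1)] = 2*(16*cos(a) - 3)*sin(a)/(-8*cos(a)^2 + 3*cos(a) + 1)^2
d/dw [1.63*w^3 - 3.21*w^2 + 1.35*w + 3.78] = 4.89*w^2 - 6.42*w + 1.35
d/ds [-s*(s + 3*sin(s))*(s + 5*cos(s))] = s*(s + 3*sin(s))*(5*sin(s) - 1) - s*(s + 5*cos(s))*(3*cos(s) + 1) - (s + 3*sin(s))*(s + 5*cos(s))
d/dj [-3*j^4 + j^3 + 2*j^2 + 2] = j*(-12*j^2 + 3*j + 4)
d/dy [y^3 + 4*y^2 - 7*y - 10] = 3*y^2 + 8*y - 7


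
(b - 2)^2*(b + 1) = b^3 - 3*b^2 + 4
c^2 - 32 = (c - 4*sqrt(2))*(c + 4*sqrt(2))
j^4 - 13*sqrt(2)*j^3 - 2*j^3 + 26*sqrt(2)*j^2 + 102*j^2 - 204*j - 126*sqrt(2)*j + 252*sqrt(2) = (j - 2)*(j - 7*sqrt(2))*(j - 3*sqrt(2))^2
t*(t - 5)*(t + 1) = t^3 - 4*t^2 - 5*t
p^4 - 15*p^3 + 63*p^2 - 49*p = p*(p - 7)^2*(p - 1)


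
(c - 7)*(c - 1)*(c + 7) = c^3 - c^2 - 49*c + 49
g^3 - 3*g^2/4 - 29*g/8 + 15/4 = (g - 3/2)*(g - 5/4)*(g + 2)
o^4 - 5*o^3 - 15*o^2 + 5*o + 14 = (o - 7)*(o - 1)*(o + 1)*(o + 2)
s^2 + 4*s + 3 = (s + 1)*(s + 3)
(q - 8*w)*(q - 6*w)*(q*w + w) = q^3*w - 14*q^2*w^2 + q^2*w + 48*q*w^3 - 14*q*w^2 + 48*w^3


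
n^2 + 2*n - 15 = (n - 3)*(n + 5)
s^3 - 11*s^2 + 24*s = s*(s - 8)*(s - 3)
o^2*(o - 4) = o^3 - 4*o^2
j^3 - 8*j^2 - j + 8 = (j - 8)*(j - 1)*(j + 1)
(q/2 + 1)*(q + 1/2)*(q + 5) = q^3/2 + 15*q^2/4 + 27*q/4 + 5/2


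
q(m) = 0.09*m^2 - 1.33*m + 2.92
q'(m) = 0.18*m - 1.33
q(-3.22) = 8.14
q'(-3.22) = -1.91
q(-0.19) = 3.18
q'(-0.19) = -1.36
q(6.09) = -1.84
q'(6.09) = -0.23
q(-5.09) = 12.02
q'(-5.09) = -2.25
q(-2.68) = 7.13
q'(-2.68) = -1.81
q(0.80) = 1.91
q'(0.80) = -1.19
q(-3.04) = 7.79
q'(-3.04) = -1.88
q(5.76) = -1.75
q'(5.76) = -0.29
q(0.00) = 2.92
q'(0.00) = -1.33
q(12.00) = -0.08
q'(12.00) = 0.83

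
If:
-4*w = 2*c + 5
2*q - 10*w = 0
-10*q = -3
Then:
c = -131/50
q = 3/10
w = 3/50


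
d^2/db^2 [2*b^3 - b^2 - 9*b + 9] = 12*b - 2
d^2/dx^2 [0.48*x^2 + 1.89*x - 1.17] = 0.960000000000000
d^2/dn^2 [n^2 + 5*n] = 2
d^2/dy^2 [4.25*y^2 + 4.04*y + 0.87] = 8.50000000000000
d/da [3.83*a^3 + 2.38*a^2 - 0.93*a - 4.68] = 11.49*a^2 + 4.76*a - 0.93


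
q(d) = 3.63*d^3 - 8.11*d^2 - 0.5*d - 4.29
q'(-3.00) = 146.17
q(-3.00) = -173.79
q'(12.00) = 1373.02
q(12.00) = 5094.51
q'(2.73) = 36.38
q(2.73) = 7.76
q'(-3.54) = 193.39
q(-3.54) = -265.18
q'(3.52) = 77.34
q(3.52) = 51.78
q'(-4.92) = 342.91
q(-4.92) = -630.46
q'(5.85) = 277.30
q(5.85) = 441.97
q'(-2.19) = 87.25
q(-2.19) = -80.22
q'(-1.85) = 66.78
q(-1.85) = -54.11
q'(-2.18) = 86.61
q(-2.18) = -79.35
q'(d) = 10.89*d^2 - 16.22*d - 0.5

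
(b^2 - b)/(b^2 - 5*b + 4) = b/(b - 4)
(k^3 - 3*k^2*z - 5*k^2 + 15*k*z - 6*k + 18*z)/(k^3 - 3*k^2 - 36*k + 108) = (k^2 - 3*k*z + k - 3*z)/(k^2 + 3*k - 18)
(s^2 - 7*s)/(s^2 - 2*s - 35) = s/(s + 5)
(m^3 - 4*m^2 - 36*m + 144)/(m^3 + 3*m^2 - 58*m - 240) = (m^2 - 10*m + 24)/(m^2 - 3*m - 40)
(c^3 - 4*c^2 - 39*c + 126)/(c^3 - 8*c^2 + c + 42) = (c + 6)/(c + 2)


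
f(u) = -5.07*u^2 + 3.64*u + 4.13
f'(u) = 3.64 - 10.14*u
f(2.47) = -17.81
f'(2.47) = -21.41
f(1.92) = -7.57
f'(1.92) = -15.83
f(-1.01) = -4.72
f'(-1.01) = 13.88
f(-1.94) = -22.01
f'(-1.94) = 23.31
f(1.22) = 1.02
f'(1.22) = -8.73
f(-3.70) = -78.75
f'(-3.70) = 41.16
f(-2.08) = -25.38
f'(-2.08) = 24.73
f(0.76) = 3.97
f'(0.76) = -4.07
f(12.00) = -682.27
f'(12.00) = -118.04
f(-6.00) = -200.23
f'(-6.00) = 64.48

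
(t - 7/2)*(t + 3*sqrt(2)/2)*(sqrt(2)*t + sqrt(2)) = sqrt(2)*t^3 - 5*sqrt(2)*t^2/2 + 3*t^2 - 15*t/2 - 7*sqrt(2)*t/2 - 21/2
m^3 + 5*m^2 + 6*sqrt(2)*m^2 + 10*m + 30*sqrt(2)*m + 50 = (m + 5)*(m + sqrt(2))*(m + 5*sqrt(2))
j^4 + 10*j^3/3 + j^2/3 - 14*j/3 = j*(j - 1)*(j + 2)*(j + 7/3)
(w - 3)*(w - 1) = w^2 - 4*w + 3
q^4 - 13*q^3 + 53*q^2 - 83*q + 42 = (q - 7)*(q - 3)*(q - 2)*(q - 1)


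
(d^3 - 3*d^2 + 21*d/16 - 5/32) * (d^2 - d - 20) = d^5 - 4*d^4 - 251*d^3/16 + 1873*d^2/32 - 835*d/32 + 25/8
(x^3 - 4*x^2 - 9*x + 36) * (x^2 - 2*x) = x^5 - 6*x^4 - x^3 + 54*x^2 - 72*x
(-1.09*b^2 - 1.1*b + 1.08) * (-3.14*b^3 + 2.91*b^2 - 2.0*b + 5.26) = 3.4226*b^5 + 0.2821*b^4 - 4.4122*b^3 - 0.3906*b^2 - 7.946*b + 5.6808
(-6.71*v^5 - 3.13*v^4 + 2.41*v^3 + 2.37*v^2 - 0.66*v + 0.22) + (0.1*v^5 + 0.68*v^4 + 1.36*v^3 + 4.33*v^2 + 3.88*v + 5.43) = -6.61*v^5 - 2.45*v^4 + 3.77*v^3 + 6.7*v^2 + 3.22*v + 5.65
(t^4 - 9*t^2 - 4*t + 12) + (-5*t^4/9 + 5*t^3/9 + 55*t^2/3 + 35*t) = 4*t^4/9 + 5*t^3/9 + 28*t^2/3 + 31*t + 12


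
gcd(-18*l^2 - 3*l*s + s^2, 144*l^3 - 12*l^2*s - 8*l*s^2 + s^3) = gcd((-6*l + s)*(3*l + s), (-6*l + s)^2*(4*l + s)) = -6*l + s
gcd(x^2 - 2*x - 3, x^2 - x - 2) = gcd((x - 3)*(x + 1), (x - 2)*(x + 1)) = x + 1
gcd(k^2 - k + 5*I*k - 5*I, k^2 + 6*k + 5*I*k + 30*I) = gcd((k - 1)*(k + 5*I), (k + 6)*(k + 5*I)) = k + 5*I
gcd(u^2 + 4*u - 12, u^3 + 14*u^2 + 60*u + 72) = u + 6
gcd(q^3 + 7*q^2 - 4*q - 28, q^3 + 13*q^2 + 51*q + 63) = q + 7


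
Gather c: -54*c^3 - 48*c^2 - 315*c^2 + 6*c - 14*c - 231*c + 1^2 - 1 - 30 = -54*c^3 - 363*c^2 - 239*c - 30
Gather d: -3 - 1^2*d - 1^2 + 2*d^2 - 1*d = 2*d^2 - 2*d - 4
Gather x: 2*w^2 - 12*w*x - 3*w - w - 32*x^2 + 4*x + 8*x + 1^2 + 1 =2*w^2 - 4*w - 32*x^2 + x*(12 - 12*w) + 2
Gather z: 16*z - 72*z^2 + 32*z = -72*z^2 + 48*z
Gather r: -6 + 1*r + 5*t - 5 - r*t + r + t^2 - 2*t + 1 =r*(2 - t) + t^2 + 3*t - 10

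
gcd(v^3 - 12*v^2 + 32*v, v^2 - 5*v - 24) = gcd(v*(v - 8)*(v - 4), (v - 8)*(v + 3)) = v - 8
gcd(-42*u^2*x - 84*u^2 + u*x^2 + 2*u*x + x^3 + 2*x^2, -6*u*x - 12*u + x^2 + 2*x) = -6*u*x - 12*u + x^2 + 2*x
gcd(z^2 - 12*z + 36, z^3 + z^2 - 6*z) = 1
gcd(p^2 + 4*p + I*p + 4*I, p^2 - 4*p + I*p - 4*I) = p + I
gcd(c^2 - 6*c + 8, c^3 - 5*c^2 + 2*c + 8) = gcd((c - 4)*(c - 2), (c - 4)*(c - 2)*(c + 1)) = c^2 - 6*c + 8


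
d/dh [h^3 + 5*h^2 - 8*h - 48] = 3*h^2 + 10*h - 8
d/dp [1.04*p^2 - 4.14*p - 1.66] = 2.08*p - 4.14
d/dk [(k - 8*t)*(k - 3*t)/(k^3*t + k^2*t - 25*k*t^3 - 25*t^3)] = (-(k - 8*t)*(k - 3*t)*(3*k^2 + 2*k - 25*t^2) + (2*k - 11*t)*(k^3 + k^2 - 25*k*t^2 - 25*t^2))/(t*(k^3 + k^2 - 25*k*t^2 - 25*t^2)^2)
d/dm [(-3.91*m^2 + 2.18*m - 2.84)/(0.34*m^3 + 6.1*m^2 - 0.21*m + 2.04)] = (1.3294*m^4 - 1.4824*m^3 - 9.5801*m^2 + 18.6952*m + 3.8508)/(0.1156*m^6 + 4.148*m^5 + 37.0672*m^4 - 1.1748*m^3 + 24.9321*m^2 - 0.8568*m + 4.1616)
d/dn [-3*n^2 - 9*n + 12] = -6*n - 9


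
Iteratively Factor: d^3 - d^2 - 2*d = (d - 2)*(d^2 + d) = (d - 2)*(d + 1)*(d)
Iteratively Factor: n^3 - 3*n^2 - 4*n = (n - 4)*(n^2 + n) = n*(n - 4)*(n + 1)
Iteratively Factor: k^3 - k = (k + 1)*(k^2 - k) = (k - 1)*(k + 1)*(k)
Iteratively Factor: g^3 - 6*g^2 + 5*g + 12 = (g + 1)*(g^2 - 7*g + 12) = (g - 4)*(g + 1)*(g - 3)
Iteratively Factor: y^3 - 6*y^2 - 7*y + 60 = (y - 4)*(y^2 - 2*y - 15) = (y - 5)*(y - 4)*(y + 3)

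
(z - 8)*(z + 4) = z^2 - 4*z - 32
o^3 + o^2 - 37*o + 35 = (o - 5)*(o - 1)*(o + 7)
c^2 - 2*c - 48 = (c - 8)*(c + 6)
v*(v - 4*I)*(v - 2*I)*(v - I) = v^4 - 7*I*v^3 - 14*v^2 + 8*I*v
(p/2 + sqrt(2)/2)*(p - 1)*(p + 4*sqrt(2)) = p^3/2 - p^2/2 + 5*sqrt(2)*p^2/2 - 5*sqrt(2)*p/2 + 4*p - 4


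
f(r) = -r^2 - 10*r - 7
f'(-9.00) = 8.00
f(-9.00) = 2.00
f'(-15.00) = 20.00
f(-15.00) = -82.00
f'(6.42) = -22.84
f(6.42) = -112.42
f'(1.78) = -13.56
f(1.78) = -27.97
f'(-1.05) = -7.90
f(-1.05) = 2.40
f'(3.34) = -16.68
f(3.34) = -51.56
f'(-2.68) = -4.64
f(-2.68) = 12.62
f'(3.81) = -17.62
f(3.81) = -59.62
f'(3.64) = -17.28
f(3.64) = -56.65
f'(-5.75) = 1.50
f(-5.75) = 17.44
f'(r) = -2*r - 10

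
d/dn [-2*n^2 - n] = -4*n - 1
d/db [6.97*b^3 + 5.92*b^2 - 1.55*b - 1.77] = 20.91*b^2 + 11.84*b - 1.55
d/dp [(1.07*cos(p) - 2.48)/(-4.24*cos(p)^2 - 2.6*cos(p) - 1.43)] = (-4.5368*cos(p)^2 + 21.0304*cos(p) + 7.9781)*sin(p)/(17.9776*cos(p)^4 + 22.048*cos(p)^3 + 18.8864*cos(p)^2 + 7.436*cos(p) + 2.0449)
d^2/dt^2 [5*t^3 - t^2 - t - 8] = 30*t - 2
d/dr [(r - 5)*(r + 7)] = 2*r + 2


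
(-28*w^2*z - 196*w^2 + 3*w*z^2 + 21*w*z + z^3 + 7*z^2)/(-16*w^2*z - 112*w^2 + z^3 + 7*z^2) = (7*w + z)/(4*w + z)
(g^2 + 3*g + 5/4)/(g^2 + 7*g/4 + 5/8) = 2*(2*g + 5)/(4*g + 5)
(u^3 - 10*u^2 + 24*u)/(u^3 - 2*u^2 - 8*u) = (u - 6)/(u + 2)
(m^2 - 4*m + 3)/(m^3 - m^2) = (m - 3)/m^2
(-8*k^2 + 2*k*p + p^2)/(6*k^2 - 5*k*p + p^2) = (4*k + p)/(-3*k + p)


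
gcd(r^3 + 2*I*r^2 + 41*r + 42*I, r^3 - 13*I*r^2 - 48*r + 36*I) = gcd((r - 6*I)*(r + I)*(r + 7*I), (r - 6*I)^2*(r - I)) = r - 6*I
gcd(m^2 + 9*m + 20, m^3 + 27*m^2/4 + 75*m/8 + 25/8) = m + 5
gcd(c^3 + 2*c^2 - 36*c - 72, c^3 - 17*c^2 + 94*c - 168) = c - 6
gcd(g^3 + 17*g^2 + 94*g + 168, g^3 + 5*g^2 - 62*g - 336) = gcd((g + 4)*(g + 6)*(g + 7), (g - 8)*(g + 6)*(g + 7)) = g^2 + 13*g + 42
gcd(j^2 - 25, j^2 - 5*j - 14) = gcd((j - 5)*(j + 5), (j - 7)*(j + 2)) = 1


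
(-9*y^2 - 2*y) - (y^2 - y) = -10*y^2 - y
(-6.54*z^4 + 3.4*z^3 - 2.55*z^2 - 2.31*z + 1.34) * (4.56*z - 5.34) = -29.8224*z^5 + 50.4276*z^4 - 29.784*z^3 + 3.0834*z^2 + 18.4458*z - 7.1556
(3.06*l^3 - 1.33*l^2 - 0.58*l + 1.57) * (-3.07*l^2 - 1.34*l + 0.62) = -9.3942*l^5 - 0.0173000000000005*l^4 + 5.46*l^3 - 4.8673*l^2 - 2.4634*l + 0.9734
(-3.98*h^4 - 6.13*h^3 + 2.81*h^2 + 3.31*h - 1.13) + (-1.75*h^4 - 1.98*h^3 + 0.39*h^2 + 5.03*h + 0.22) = -5.73*h^4 - 8.11*h^3 + 3.2*h^2 + 8.34*h - 0.91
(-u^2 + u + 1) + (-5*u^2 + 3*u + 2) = -6*u^2 + 4*u + 3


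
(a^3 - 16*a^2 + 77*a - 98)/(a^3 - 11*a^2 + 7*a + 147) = (a - 2)/(a + 3)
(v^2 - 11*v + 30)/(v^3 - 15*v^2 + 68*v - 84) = (v - 5)/(v^2 - 9*v + 14)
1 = 1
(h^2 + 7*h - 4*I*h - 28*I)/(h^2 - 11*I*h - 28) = (h + 7)/(h - 7*I)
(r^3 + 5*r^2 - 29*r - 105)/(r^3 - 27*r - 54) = (r^2 + 2*r - 35)/(r^2 - 3*r - 18)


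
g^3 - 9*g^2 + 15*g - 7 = (g - 7)*(g - 1)^2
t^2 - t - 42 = (t - 7)*(t + 6)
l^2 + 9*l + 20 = (l + 4)*(l + 5)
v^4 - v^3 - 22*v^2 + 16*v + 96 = (v - 4)*(v - 3)*(v + 2)*(v + 4)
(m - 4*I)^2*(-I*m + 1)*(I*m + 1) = m^4 - 8*I*m^3 - 15*m^2 - 8*I*m - 16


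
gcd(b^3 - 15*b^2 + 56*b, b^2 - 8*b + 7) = b - 7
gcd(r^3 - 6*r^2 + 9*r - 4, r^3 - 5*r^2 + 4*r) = r^2 - 5*r + 4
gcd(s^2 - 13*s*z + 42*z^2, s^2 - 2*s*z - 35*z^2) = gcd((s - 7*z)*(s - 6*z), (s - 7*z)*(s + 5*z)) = -s + 7*z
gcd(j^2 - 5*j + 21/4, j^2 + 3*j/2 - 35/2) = j - 7/2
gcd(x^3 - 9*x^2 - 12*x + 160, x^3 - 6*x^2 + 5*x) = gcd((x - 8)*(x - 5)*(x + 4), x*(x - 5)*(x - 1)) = x - 5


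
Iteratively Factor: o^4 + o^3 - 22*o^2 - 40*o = (o + 4)*(o^3 - 3*o^2 - 10*o) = (o - 5)*(o + 4)*(o^2 + 2*o) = o*(o - 5)*(o + 4)*(o + 2)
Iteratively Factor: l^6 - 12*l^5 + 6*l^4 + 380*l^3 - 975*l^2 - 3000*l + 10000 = (l - 5)*(l^5 - 7*l^4 - 29*l^3 + 235*l^2 + 200*l - 2000) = (l - 5)^2*(l^4 - 2*l^3 - 39*l^2 + 40*l + 400) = (l - 5)^3*(l^3 + 3*l^2 - 24*l - 80) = (l - 5)^4*(l^2 + 8*l + 16) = (l - 5)^4*(l + 4)*(l + 4)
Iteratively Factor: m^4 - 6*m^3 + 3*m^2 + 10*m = (m)*(m^3 - 6*m^2 + 3*m + 10) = m*(m - 2)*(m^2 - 4*m - 5) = m*(m - 2)*(m + 1)*(m - 5)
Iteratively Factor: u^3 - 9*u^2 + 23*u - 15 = (u - 3)*(u^2 - 6*u + 5) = (u - 5)*(u - 3)*(u - 1)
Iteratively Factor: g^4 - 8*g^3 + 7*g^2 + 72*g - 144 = (g - 4)*(g^3 - 4*g^2 - 9*g + 36) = (g - 4)^2*(g^2 - 9) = (g - 4)^2*(g - 3)*(g + 3)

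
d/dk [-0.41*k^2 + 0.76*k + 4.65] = 0.76 - 0.82*k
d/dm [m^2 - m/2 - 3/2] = 2*m - 1/2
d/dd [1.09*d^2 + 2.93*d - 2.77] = 2.18*d + 2.93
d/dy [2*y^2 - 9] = 4*y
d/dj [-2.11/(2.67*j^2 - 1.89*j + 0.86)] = (11.2674*j - 3.9879)/(2.67*j^2 - 1.89*j + 0.86)^2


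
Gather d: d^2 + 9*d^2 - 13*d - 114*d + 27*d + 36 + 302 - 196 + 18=10*d^2 - 100*d + 160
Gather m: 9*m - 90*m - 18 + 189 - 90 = 81 - 81*m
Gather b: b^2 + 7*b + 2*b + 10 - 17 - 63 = b^2 + 9*b - 70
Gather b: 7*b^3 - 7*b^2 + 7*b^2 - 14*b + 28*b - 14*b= 7*b^3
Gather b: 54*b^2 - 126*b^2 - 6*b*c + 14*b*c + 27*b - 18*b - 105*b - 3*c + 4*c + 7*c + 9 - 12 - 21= -72*b^2 + b*(8*c - 96) + 8*c - 24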